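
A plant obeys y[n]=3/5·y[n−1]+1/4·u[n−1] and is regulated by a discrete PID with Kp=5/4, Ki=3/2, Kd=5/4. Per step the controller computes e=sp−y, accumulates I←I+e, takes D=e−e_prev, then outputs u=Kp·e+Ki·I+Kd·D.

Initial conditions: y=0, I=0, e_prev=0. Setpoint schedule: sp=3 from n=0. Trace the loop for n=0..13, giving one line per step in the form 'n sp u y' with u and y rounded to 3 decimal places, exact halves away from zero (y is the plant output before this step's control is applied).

(exact arithmetic carried between steps; '≈' marks a value shown rounded to 6 d.p. or computed from one; I and e_prev carry over from the previous line; the table rounds u and y to 3 d.p., halves away from zero)
n=0: y=0, sp=3, e=sp−y=3; I=3, D=e−e_prev=3; u=5/4·3+3/2·3+5/4·3=12; next y=3/5·0+1/4·12=3
n=1: y=3, sp=3, e=sp−y=0; I=3, D=e−e_prev=-3; u=5/4·0+3/2·3+5/4·(-3)=0.75; next y=3/5·3+1/4·0.75=1.9875
n=2: y=1.9875, sp=3, e=sp−y=1.0125; I=4.0125, D=e−e_prev=1.0125; u=5/4·1.0125+3/2·4.0125+5/4·1.0125=8.55; next y=3/5·1.9875+1/4·8.55=3.33
n=3: y=3.33, sp=3, e=sp−y=-0.33; I=3.6825, D=e−e_prev=-1.3425; u=5/4·(-0.33)+3/2·3.6825+5/4·(-1.3425)=3.433125; next y=3/5·3.33+1/4·3.433125≈2.856281
n=4: y≈2.856281, sp=3, e=sp−y≈0.143719; I≈3.826219, D=e−e_prev≈0.473719; u=5/4·0.143719+3/2·3.826219+5/4·0.473719≈6.511125; next y=3/5·2.856281+1/4·6.511125≈3.34155
n=5: y=3.34155, sp=3, e=sp−y=-0.34155; I≈3.484669, D=e−e_prev≈-0.485269; u=5/4·(-0.34155)+3/2·3.484669+5/4·(-0.485269)≈4.193480; next y=3/5·3.34155+1/4·4.193480≈3.053300
n=6: y≈3.053300, sp=3, e=sp−y≈-0.053300; I≈3.431369, D=e−e_prev≈0.288250; u=5/4·(-0.053300)+3/2·3.431369+5/4·0.288250≈5.440741; next y=3/5·3.053300+1/4·5.440741≈3.192165
n=7: y≈3.192165, sp=3, e=sp−y≈-0.192165; I≈3.239204, D=e−e_prev≈-0.138865; u=5/4·(-0.192165)+3/2·3.239204+5/4·(-0.138865)≈4.445017; next y=3/5·3.192165+1/4·4.445017≈3.026553
n=8: y≈3.026553, sp=3, e=sp−y≈-0.026553; I≈3.212650, D=e−e_prev≈0.165612; u=5/4·(-0.026553)+3/2·3.212650+5/4·0.165612≈4.992798; next y=3/5·3.026553+1/4·4.992798≈3.064132
n=9: y≈3.064132, sp=3, e=sp−y≈-0.064132; I≈3.148519, D=e−e_prev≈-0.037578; u=5/4·(-0.064132)+3/2·3.148519+5/4·(-0.037578)≈4.595641; next y=3/5·3.064132+1/4·4.595641≈2.987389
n=10: y≈2.987389, sp=3, e=sp−y≈0.012611; I≈3.161129, D=e−e_prev≈0.076742; u=5/4·0.012611+3/2·3.161129+5/4·0.076742≈4.853386; next y=3/5·2.987389+1/4·4.853386≈3.005780
n=11: y≈3.005780, sp=3, e=sp−y≈-0.005780; I≈3.155350, D=e−e_prev≈-0.018391; u=5/4·(-0.005780)+3/2·3.155350+5/4·(-0.018391)≈4.702811; next y=3/5·3.005780+1/4·4.702811≈2.979171
n=12: y≈2.979171, sp=3, e=sp−y≈0.020829; I≈3.176179, D=e−e_prev≈0.026609; u=5/4·0.020829+3/2·3.176179+5/4·0.026609≈4.823567; next y=3/5·2.979171+1/4·4.823567≈2.993394
n=13: y≈2.993394, sp=3, e=sp−y≈0.006606; I≈3.182785, D=e−e_prev≈-0.014223; u=5/4·0.006606+3/2·3.182785+5/4·(-0.014223)≈4.764655; next y=3/5·2.993394+1/4·4.764655≈2.987200

0 3 12.000 0.000
1 3 0.750 3.000
2 3 8.550 1.988
3 3 3.433 3.330
4 3 6.511 2.856
5 3 4.193 3.342
6 3 5.441 3.053
7 3 4.445 3.192
8 3 4.993 3.027
9 3 4.596 3.064
10 3 4.853 2.987
11 3 4.703 3.006
12 3 4.824 2.979
13 3 4.765 2.993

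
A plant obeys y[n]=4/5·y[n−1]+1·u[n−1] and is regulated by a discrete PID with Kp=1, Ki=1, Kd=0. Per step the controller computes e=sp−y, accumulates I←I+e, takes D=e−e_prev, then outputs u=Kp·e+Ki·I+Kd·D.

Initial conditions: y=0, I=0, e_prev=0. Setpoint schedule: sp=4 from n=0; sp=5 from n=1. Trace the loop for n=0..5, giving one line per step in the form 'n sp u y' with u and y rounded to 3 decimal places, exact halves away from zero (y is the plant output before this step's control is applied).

0 4 8.000 0.000
1 5 -2.000 8.000
2 5 2.200 4.400
3 5 0.160 5.720
4 5 1.408 4.736
5 5 0.750 5.197

(exact arithmetic carried between steps; '≈' marks a value shown rounded to 6 d.p. or computed from one; I and e_prev carry over from the previous line; the table rounds u and y to 3 d.p., halves away from zero)
n=0: y=0, sp=4, e=sp−y=4; I=4, D=e−e_prev=4; u=1·4+1·4+0·4=8; next y=4/5·0+1·8=8
n=1: y=8, sp=5, e=sp−y=-3; I=1, D=e−e_prev=-7; u=1·(-3)+1·1+0·(-7)=-2; next y=4/5·8+1·(-2)=4.4
n=2: y=4.4, sp=5, e=sp−y=0.6; I=1.6, D=e−e_prev=3.6; u=1·0.6+1·1.6+0·3.6=2.2; next y=4/5·4.4+1·2.2=5.72
n=3: y=5.72, sp=5, e=sp−y=-0.72; I=0.88, D=e−e_prev=-1.32; u=1·(-0.72)+1·0.88+0·(-1.32)=0.16; next y=4/5·5.72+1·0.16=4.736
n=4: y=4.736, sp=5, e=sp−y=0.264; I=1.144, D=e−e_prev=0.984; u=1·0.264+1·1.144+0·0.984=1.408; next y=4/5·4.736+1·1.408=5.1968
n=5: y=5.1968, sp=5, e=sp−y=-0.1968; I=0.9472, D=e−e_prev=-0.4608; u=1·(-0.1968)+1·0.9472+0·(-0.4608)=0.7504; next y=4/5·5.1968+1·0.7504=4.90784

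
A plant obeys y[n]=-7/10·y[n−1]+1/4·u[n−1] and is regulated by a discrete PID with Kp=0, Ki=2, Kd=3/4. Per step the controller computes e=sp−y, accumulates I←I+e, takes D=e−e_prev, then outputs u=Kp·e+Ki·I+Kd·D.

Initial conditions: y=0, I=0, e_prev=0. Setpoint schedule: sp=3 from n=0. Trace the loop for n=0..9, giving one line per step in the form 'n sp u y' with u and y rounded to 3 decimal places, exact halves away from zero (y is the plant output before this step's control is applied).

0 3 8.250 0.000
1 3 6.328 2.063
2 3 15.042 0.138
3 3 9.627 3.664
4 3 21.453 -0.158
5 3 9.416 5.474
6 3 27.808 -1.477
7 3 5.524 7.986
8 3 36.187 -4.209
9 3 -3.098 11.993

(exact arithmetic carried between steps; '≈' marks a value shown rounded to 6 d.p. or computed from one; I and e_prev carry over from the previous line; the table rounds u and y to 3 d.p., halves away from zero)
n=0: y=0, sp=3, e=sp−y=3; I=3, D=e−e_prev=3; u=0·3+2·3+3/4·3=8.25; next y=-7/10·0+1/4·8.25=2.0625
n=1: y=2.0625, sp=3, e=sp−y=0.9375; I=3.9375, D=e−e_prev=-2.0625; u=0·0.9375+2·3.9375+3/4·(-2.0625)=6.328125; next y=-7/10·2.0625+1/4·6.328125≈0.138281
n=2: y≈0.138281, sp=3, e=sp−y≈2.861719; I≈6.799219, D=e−e_prev≈1.924219; u=0·2.861719+2·6.799219+3/4·1.924219≈15.041602; next y=-7/10·0.138281+1/4·15.041602≈3.663604
n=3: y≈3.663604, sp=3, e=sp−y≈-0.663604; I≈6.135615, D=e−e_prev≈-3.525322; u=0·(-0.663604)+2·6.135615+3/4·(-3.525322)≈9.627239; next y=-7/10·3.663604+1/4·9.627239≈-0.157713
n=4: y≈-0.157713, sp=3, e=sp−y≈3.157713; I≈9.293328, D=e−e_prev≈3.821316; u=0·3.157713+2·9.293328+3/4·3.821316≈21.452643; next y=-7/10·(-0.157713)+1/4·21.452643≈5.473560
n=5: y≈5.473560, sp=3, e=sp−y≈-2.473560; I≈6.819768, D=e−e_prev≈-5.631273; u=0·(-2.473560)+2·6.819768+3/4·(-5.631273)≈9.416082; next y=-7/10·5.473560+1/4·9.416082≈-1.477471
n=6: y≈-1.477471, sp=3, e=sp−y≈4.477471; I≈11.297240, D=e−e_prev≈6.951031; u=0·4.477471+2·11.297240+3/4·6.951031≈27.807752; next y=-7/10·(-1.477471)+1/4·27.807752≈7.986168
n=7: y≈7.986168, sp=3, e=sp−y≈-4.986168; I≈6.311072, D=e−e_prev≈-9.463639; u=0·(-4.986168)+2·6.311072+3/4·(-9.463639)≈5.524414; next y=-7/10·7.986168+1/4·5.524414≈-4.209214
n=8: y≈-4.209214, sp=3, e=sp−y≈7.209214; I≈13.520286, D=e−e_prev≈12.195382; u=0·7.209214+2·13.520286+3/4·12.195382≈36.187108; next y=-7/10·(-4.209214)+1/4·36.187108≈11.993227
n=9: y≈11.993227, sp=3, e=sp−y≈-8.993227; I≈4.527059, D=e−e_prev≈-16.202441; u=0·(-8.993227)+2·4.527059+3/4·(-16.202441)≈-3.097713; next y=-7/10·11.993227+1/4·(-3.097713)≈-9.169687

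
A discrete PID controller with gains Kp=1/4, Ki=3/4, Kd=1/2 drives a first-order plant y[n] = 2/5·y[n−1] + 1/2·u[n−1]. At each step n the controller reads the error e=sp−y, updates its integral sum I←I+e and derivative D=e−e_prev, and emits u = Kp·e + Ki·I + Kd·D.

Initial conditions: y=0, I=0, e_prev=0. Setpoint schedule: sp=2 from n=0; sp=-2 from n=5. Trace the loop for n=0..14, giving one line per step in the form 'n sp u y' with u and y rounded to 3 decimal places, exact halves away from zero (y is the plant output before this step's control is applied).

(exact arithmetic carried between steps; '≈' marks a value shown rounded to 6 d.p. or computed from one; I and e_prev carry over from the previous line; the table rounds u and y to 3 d.p., halves away from zero)
n=0: y=0, sp=2, e=sp−y=2; I=2, D=e−e_prev=2; u=1/4·2+3/4·2+1/2·2=3; next y=2/5·0+1/2·3=1.5
n=1: y=1.5, sp=2, e=sp−y=0.5; I=2.5, D=e−e_prev=-1.5; u=1/4·0.5+3/4·2.5+1/2·(-1.5)=1.25; next y=2/5·1.5+1/2·1.25=1.225
n=2: y=1.225, sp=2, e=sp−y=0.775; I=3.275, D=e−e_prev=0.275; u=1/4·0.775+3/4·3.275+1/2·0.275=2.7875; next y=2/5·1.225+1/2·2.7875=1.88375
n=3: y=1.88375, sp=2, e=sp−y=0.11625; I=3.39125, D=e−e_prev=-0.65875; u=1/4·0.11625+3/4·3.39125+1/2·(-0.65875)=2.243125; next y=2/5·1.88375+1/2·2.243125≈1.875063
n=4: y≈1.875063, sp=2, e=sp−y≈0.124938; I≈3.516188, D=e−e_prev≈0.008688; u=1/4·0.124938+3/4·3.516188+1/2·0.008688≈2.672719; next y=2/5·1.875063+1/2·2.672719≈2.086384
n=5: y≈2.086384, sp=-2, e=sp−y≈-4.086384; I≈-0.570197, D=e−e_prev≈-4.211322; u=1/4·(-4.086384)+3/4·(-0.570197)+1/2·(-4.211322)≈-3.554905; next y=2/5·2.086384+1/2·(-3.554905)≈-0.942899
n=6: y≈-0.942899, sp=-2, e=sp−y≈-1.057101; I≈-1.627298, D=e−e_prev≈3.029283; u=1/4·(-1.057101)+3/4·(-1.627298)+1/2·3.029283≈0.029892; next y=2/5·(-0.942899)+1/2·0.029892≈-0.362213
n=7: y≈-0.362213, sp=-2, e=sp−y≈-1.637787; I≈-3.265085, D=e−e_prev≈-0.580685; u=1/4·(-1.637787)+3/4·(-3.265085)+1/2·(-0.580685)≈-3.148603; next y=2/5·(-0.362213)+1/2·(-3.148603)≈-1.719187
n=8: y≈-1.719187, sp=-2, e=sp−y≈-0.280813; I≈-3.545898, D=e−e_prev≈1.356974; u=1/4·(-0.280813)+3/4·(-3.545898)+1/2·1.356974≈-2.051140; next y=2/5·(-1.719187)+1/2·(-2.051140)≈-1.713245
n=9: y≈-1.713245, sp=-2, e=sp−y≈-0.286755; I≈-3.832653, D=e−e_prev≈-0.005942; u=1/4·(-0.286755)+3/4·(-3.832653)+1/2·(-0.005942)≈-2.949150; next y=2/5·(-1.713245)+1/2·(-2.949150)≈-2.159873
n=10: y≈-2.159873, sp=-2, e=sp−y≈0.159873; I≈-3.672781, D=e−e_prev≈0.446628; u=1/4·0.159873+3/4·(-3.672781)+1/2·0.446628≈-2.491303; next y=2/5·(-2.159873)+1/2·(-2.491303)≈-2.109601
n=11: y≈-2.109601, sp=-2, e=sp−y≈0.109601; I≈-3.563180, D=e−e_prev≈-0.050272; u=1/4·0.109601+3/4·(-3.563180)+1/2·(-0.050272)≈-2.670121; next y=2/5·(-2.109601)+1/2·(-2.670121)≈-2.178901
n=12: y≈-2.178901, sp=-2, e=sp−y≈0.178901; I≈-3.384279, D=e−e_prev≈0.069300; u=1/4·0.178901+3/4·(-3.384279)+1/2·0.069300≈-2.458834; next y=2/5·(-2.178901)+1/2·(-2.458834)≈-2.100977
n=13: y≈-2.100977, sp=-2, e=sp−y≈0.100977; I≈-3.283302, D=e−e_prev≈-0.077923; u=1/4·0.100977+3/4·(-3.283302)+1/2·(-0.077923)≈-2.476194; next y=2/5·(-2.100977)+1/2·(-2.476194)≈-2.078488
n=14: y≈-2.078488, sp=-2, e=sp−y≈0.078488; I≈-3.204814, D=e−e_prev≈-0.022490; u=1/4·0.078488+3/4·(-3.204814)+1/2·(-0.022490)≈-2.395233; next y=2/5·(-2.078488)+1/2·(-2.395233)≈-2.029012

0 2 3.000 0.000
1 2 1.250 1.500
2 2 2.788 1.225
3 2 2.243 1.884
4 2 2.673 1.875
5 -2 -3.555 2.086
6 -2 0.030 -0.943
7 -2 -3.149 -0.362
8 -2 -2.051 -1.719
9 -2 -2.949 -1.713
10 -2 -2.491 -2.160
11 -2 -2.670 -2.110
12 -2 -2.459 -2.179
13 -2 -2.476 -2.101
14 -2 -2.395 -2.078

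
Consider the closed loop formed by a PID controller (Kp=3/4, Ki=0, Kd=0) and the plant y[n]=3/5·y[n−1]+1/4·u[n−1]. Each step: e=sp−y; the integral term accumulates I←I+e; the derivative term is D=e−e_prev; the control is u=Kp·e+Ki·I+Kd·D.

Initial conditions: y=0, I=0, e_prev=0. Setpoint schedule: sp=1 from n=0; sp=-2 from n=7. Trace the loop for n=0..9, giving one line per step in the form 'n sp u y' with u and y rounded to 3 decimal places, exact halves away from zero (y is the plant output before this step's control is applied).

(exact arithmetic carried between steps; '≈' marks a value shown rounded to 6 d.p. or computed from one; I and e_prev carry over from the previous line; the table rounds u and y to 3 d.p., halves away from zero)
n=0: y=0, sp=1, e=sp−y=1; I=1, D=e−e_prev=1; u=3/4·1+0·1+0·1=0.75; next y=3/5·0+1/4·0.75=0.1875
n=1: y=0.1875, sp=1, e=sp−y=0.8125; I=1.8125, D=e−e_prev=-0.1875; u=3/4·0.8125+0·1.8125+0·(-0.1875)=0.609375; next y=3/5·0.1875+1/4·0.609375≈0.264844
n=2: y≈0.264844, sp=1, e=sp−y≈0.735156; I≈2.547656, D=e−e_prev≈-0.077344; u=3/4·0.735156+0·2.547656+0·(-0.077344)≈0.551367; next y=3/5·0.264844+1/4·0.551367≈0.296748
n=3: y≈0.296748, sp=1, e=sp−y≈0.703252; I≈3.250908, D=e−e_prev≈-0.031904; u=3/4·0.703252+0·3.250908+0·(-0.031904)≈0.527439; next y=3/5·0.296748+1/4·0.527439≈0.309909
n=4: y≈0.309909, sp=1, e=sp−y≈0.690091; I≈3.941000, D=e−e_prev≈-0.013161; u=3/4·0.690091+0·3.941000+0·(-0.013161)≈0.517569; next y=3/5·0.309909+1/4·0.517569≈0.315337
n=5: y≈0.315337, sp=1, e=sp−y≈0.684663; I≈4.625662, D=e−e_prev≈-0.005429; u=3/4·0.684663+0·4.625662+0·(-0.005429)≈0.513497; next y=3/5·0.315337+1/4·0.513497≈0.317577
n=6: y≈0.317577, sp=1, e=sp−y≈0.682423; I≈5.308086, D=e−e_prev≈-0.002239; u=3/4·0.682423+0·5.308086+0·(-0.002239)≈0.511818; next y=3/5·0.317577+1/4·0.511818≈0.318500
n=7: y≈0.318500, sp=-2, e=sp−y≈-2.318500; I≈2.989585, D=e−e_prev≈-3.000924; u=3/4·(-2.318500)+0·2.989585+0·(-3.000924)≈-1.738875; next y=3/5·0.318500+1/4·(-1.738875)≈-0.243619
n=8: y≈-0.243619, sp=-2, e=sp−y≈-1.756381; I≈1.233204, D=e−e_prev≈0.562119; u=3/4·(-1.756381)+0·1.233204+0·0.562119≈-1.317286; next y=3/5·(-0.243619)+1/4·(-1.317286)≈-0.475493
n=9: y≈-0.475493, sp=-2, e=sp−y≈-1.524507; I≈-0.291303, D=e−e_prev≈0.231874; u=3/4·(-1.524507)+0·(-0.291303)+0·0.231874≈-1.143380; next y=3/5·(-0.475493)+1/4·(-1.143380)≈-0.571141

0 1 0.750 0.000
1 1 0.609 0.188
2 1 0.551 0.265
3 1 0.527 0.297
4 1 0.518 0.310
5 1 0.513 0.315
6 1 0.512 0.318
7 -2 -1.739 0.319
8 -2 -1.317 -0.244
9 -2 -1.143 -0.475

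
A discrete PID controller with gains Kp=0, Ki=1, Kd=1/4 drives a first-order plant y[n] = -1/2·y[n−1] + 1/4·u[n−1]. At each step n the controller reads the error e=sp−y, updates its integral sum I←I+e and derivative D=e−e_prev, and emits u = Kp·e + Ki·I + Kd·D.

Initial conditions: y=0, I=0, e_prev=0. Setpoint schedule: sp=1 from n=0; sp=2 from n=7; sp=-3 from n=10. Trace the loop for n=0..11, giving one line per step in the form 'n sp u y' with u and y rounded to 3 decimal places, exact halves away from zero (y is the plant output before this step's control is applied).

(exact arithmetic carried between steps; '≈' marks a value shown rounded to 6 d.p. or computed from one; I and e_prev carry over from the previous line; the table rounds u and y to 3 d.p., halves away from zero)
n=0: y=0, sp=1, e=sp−y=1; I=1, D=e−e_prev=1; u=0·1+1·1+1/4·1=1.25; next y=-1/2·0+1/4·1.25=0.3125
n=1: y=0.3125, sp=1, e=sp−y=0.6875; I=1.6875, D=e−e_prev=-0.3125; u=0·0.6875+1·1.6875+1/4·(-0.3125)=1.609375; next y=-1/2·0.3125+1/4·1.609375≈0.246094
n=2: y≈0.246094, sp=1, e=sp−y≈0.753906; I≈2.441406, D=e−e_prev≈0.066406; u=0·0.753906+1·2.441406+1/4·0.066406≈2.458008; next y=-1/2·0.246094+1/4·2.458008≈0.491455
n=3: y≈0.491455, sp=1, e=sp−y≈0.508545; I≈2.949951, D=e−e_prev≈-0.245361; u=0·0.508545+1·2.949951+1/4·(-0.245361)≈2.888611; next y=-1/2·0.491455+1/4·2.888611≈0.476425
n=4: y≈0.476425, sp=1, e=sp−y≈0.523575; I≈3.473526, D=e−e_prev≈0.015030; u=0·0.523575+1·3.473526+1/4·0.015030≈3.477283; next y=-1/2·0.476425+1/4·3.477283≈0.631108
n=5: y≈0.631108, sp=1, e=sp−y≈0.368892; I≈3.842418, D=e−e_prev≈-0.154683; u=0·0.368892+1·3.842418+1/4·(-0.154683)≈3.803747; next y=-1/2·0.631108+1/4·3.803747≈0.635383
n=6: y≈0.635383, sp=1, e=sp−y≈0.364617; I≈4.207035, D=e−e_prev≈-0.004274; u=0·0.364617+1·4.207035+1/4·(-0.004274)≈4.205967; next y=-1/2·0.635383+1/4·4.205967≈0.733800
n=7: y≈0.733800, sp=2, e=sp−y≈1.266200; I≈5.473235, D=e−e_prev≈0.901582; u=0·1.266200+1·5.473235+1/4·0.901582≈5.698630; next y=-1/2·0.733800+1/4·5.698630≈1.057757
n=8: y≈1.057757, sp=2, e=sp−y≈0.942243; I≈6.415477, D=e−e_prev≈-0.323957; u=0·0.942243+1·6.415477+1/4·(-0.323957)≈6.334488; next y=-1/2·1.057757+1/4·6.334488≈1.054743
n=9: y≈1.054743, sp=2, e=sp−y≈0.945257; I≈7.360734, D=e−e_prev≈0.003014; u=0·0.945257+1·7.360734+1/4·0.003014≈7.361488; next y=-1/2·1.054743+1/4·7.361488≈1.313000
n=10: y≈1.313000, sp=-3, e=sp−y≈-4.313000; I≈3.047734, D=e−e_prev≈-5.258257; u=0·(-4.313000)+1·3.047734+1/4·(-5.258257)≈1.733170; next y=-1/2·1.313000+1/4·1.733170≈-0.223208
n=11: y≈-0.223208, sp=-3, e=sp−y≈-2.776792; I≈0.270942, D=e−e_prev≈1.536208; u=0·(-2.776792)+1·0.270942+1/4·1.536208≈0.654994; next y=-1/2·(-0.223208)+1/4·0.654994≈0.275352

0 1 1.250 0.000
1 1 1.609 0.313
2 1 2.458 0.246
3 1 2.889 0.491
4 1 3.477 0.476
5 1 3.804 0.631
6 1 4.206 0.635
7 2 5.699 0.734
8 2 6.334 1.058
9 2 7.361 1.055
10 -3 1.733 1.313
11 -3 0.655 -0.223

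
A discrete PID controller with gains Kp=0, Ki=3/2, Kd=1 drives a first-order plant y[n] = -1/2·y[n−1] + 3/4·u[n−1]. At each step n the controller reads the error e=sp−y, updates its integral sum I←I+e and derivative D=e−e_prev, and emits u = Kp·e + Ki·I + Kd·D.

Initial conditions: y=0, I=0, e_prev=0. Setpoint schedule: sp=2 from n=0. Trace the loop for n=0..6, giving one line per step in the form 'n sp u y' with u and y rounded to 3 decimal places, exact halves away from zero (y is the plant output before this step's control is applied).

(exact arithmetic carried between steps; '≈' marks a value shown rounded to 6 d.p. or computed from one; I and e_prev carry over from the previous line; the table rounds u and y to 3 d.p., halves away from zero)
n=0: y=0, sp=2, e=sp−y=2; I=2, D=e−e_prev=2; u=0·2+3/2·2+1·2=5; next y=-1/2·0+3/4·5=3.75
n=1: y=3.75, sp=2, e=sp−y=-1.75; I=0.25, D=e−e_prev=-3.75; u=0·(-1.75)+3/2·0.25+1·(-3.75)=-3.375; next y=-1/2·3.75+3/4·(-3.375)=-4.40625
n=2: y=-4.40625, sp=2, e=sp−y=6.40625; I=6.65625, D=e−e_prev=8.15625; u=0·6.40625+3/2·6.65625+1·8.15625=18.140625; next y=-1/2·(-4.40625)+3/4·18.140625≈15.808594
n=3: y≈15.808594, sp=2, e=sp−y≈-13.808594; I≈-7.152344, D=e−e_prev≈-20.214844; u=0·(-13.808594)+3/2·(-7.152344)+1·(-20.214844)≈-30.943359; next y=-1/2·15.808594+3/4·(-30.943359)≈-31.111816
n=4: y≈-31.111816, sp=2, e=sp−y≈33.111816; I≈25.959473, D=e−e_prev≈46.920410; u=0·33.111816+3/2·25.959473+1·46.920410≈85.859619; next y=-1/2·(-31.111816)+3/4·85.859619≈79.950623
n=5: y≈79.950623, sp=2, e=sp−y≈-77.950623; I≈-51.991150, D=e−e_prev≈-111.062439; u=0·(-77.950623)+3/2·(-51.991150)+1·(-111.062439)≈-189.049164; next y=-1/2·79.950623+3/4·(-189.049164)≈-181.762184
n=6: y≈-181.762184, sp=2, e=sp−y≈183.762184; I≈131.771034, D=e−e_prev≈261.712807; u=0·183.762184+3/2·131.771034+1·261.712807≈459.369358; next y=-1/2·(-181.762184)+3/4·459.369358≈435.408111

0 2 5.000 0.000
1 2 -3.375 3.750
2 2 18.141 -4.406
3 2 -30.943 15.809
4 2 85.860 -31.112
5 2 -189.049 79.951
6 2 459.369 -181.762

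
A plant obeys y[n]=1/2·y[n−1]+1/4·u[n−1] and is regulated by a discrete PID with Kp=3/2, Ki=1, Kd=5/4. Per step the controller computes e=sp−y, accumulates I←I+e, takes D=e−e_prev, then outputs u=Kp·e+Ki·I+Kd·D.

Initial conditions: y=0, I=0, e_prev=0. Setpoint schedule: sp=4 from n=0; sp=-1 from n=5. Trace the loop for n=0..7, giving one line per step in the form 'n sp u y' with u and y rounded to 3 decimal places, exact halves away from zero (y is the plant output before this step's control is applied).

(exact arithmetic carried between steps; '≈' marks a value shown rounded to 6 d.p. or computed from one; I and e_prev carry over from the previous line; the table rounds u and y to 3 d.p., halves away from zero)
n=0: y=0, sp=4, e=sp−y=4; I=4, D=e−e_prev=4; u=3/2·4+1·4+5/4·4=15; next y=1/2·0+1/4·15=3.75
n=1: y=3.75, sp=4, e=sp−y=0.25; I=4.25, D=e−e_prev=-3.75; u=3/2·0.25+1·4.25+5/4·(-3.75)=-0.0625; next y=1/2·3.75+1/4·(-0.0625)=1.859375
n=2: y=1.859375, sp=4, e=sp−y=2.140625; I=6.390625, D=e−e_prev=1.890625; u=3/2·2.140625+1·6.390625+5/4·1.890625≈11.964844; next y=1/2·1.859375+1/4·11.964844≈3.920898
n=3: y≈3.920898, sp=4, e=sp−y≈0.079102; I≈6.469727, D=e−e_prev≈-2.061523; u=3/2·0.079102+1·6.469727+5/4·(-2.061523)≈4.011475; next y=1/2·3.920898+1/4·4.011475≈2.963318
n=4: y≈2.963318, sp=4, e=sp−y≈1.036682; I≈7.506409, D=e−e_prev≈0.957581; u=3/2·1.036682+1·7.506409+5/4·0.957581≈10.258408; next y=1/2·2.963318+1/4·10.258408≈4.046261
n=5: y≈4.046261, sp=-1, e=sp−y≈-5.046261; I≈2.460148, D=e−e_prev≈-6.082943; u=3/2·(-5.046261)+1·2.460148+5/4·(-6.082943)≈-12.712922; next y=1/2·4.046261+1/4·(-12.712922)≈-1.155100
n=6: y≈-1.155100, sp=-1, e=sp−y≈0.155100; I≈2.615248, D=e−e_prev≈5.201361; u=3/2·0.155100+1·2.615248+5/4·5.201361≈9.349599; next y=1/2·(-1.155100)+1/4·9.349599≈1.759850
n=7: y≈1.759850, sp=-1, e=sp−y≈-2.759850; I≈-0.144602, D=e−e_prev≈-2.914950; u=3/2·(-2.759850)+1·(-0.144602)+5/4·(-2.914950)≈-7.928064; next y=1/2·1.759850+1/4·(-7.928064)≈-1.102091

0 4 15.000 0.000
1 4 -0.063 3.750
2 4 11.965 1.859
3 4 4.011 3.921
4 4 10.258 2.963
5 -1 -12.713 4.046
6 -1 9.350 -1.155
7 -1 -7.928 1.760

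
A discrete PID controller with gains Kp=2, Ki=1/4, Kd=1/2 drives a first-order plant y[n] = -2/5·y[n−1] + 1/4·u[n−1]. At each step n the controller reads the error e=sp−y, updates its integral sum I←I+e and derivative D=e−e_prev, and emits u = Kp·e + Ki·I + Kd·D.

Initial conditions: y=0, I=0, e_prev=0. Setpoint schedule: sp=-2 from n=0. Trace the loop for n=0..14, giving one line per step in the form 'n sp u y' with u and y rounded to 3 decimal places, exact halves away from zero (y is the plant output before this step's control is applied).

(exact arithmetic carried between steps; '≈' marks a value shown rounded to 6 d.p. or computed from one; I and e_prev carry over from the previous line; the table rounds u and y to 3 d.p., halves away from zero)
n=0: y=0, sp=-2, e=sp−y=-2; I=-2, D=e−e_prev=-2; u=2·(-2)+1/4·(-2)+1/2·(-2)=-5.5; next y=-2/5·0+1/4·(-5.5)=-1.375
n=1: y=-1.375, sp=-2, e=sp−y=-0.625; I=-2.625, D=e−e_prev=1.375; u=2·(-0.625)+1/4·(-2.625)+1/2·1.375=-1.21875; next y=-2/5·(-1.375)+1/4·(-1.21875)≈0.245313
n=2: y≈0.245313, sp=-2, e=sp−y≈-2.245313; I≈-4.870313, D=e−e_prev≈-1.620313; u=2·(-2.245313)+1/4·(-4.870313)+1/2·(-1.620313)≈-6.518359; next y=-2/5·0.245313+1/4·(-6.518359)≈-1.727715
n=3: y≈-1.727715, sp=-2, e=sp−y≈-0.272285; I≈-5.142598, D=e−e_prev≈1.973027; u=2·(-0.272285)+1/4·(-5.142598)+1/2·1.973027≈-0.843706; next y=-2/5·(-1.727715)+1/4·(-0.843706)≈0.480159
n=4: y≈0.480159, sp=-2, e=sp−y≈-2.480159; I≈-7.622757, D=e−e_prev≈-2.207874; u=2·(-2.480159)+1/4·(-7.622757)+1/2·(-2.207874)≈-7.969945; next y=-2/5·0.480159+1/4·(-7.969945)≈-2.184550
n=5: y≈-2.184550, sp=-2, e=sp−y≈0.184550; I≈-7.438207, D=e−e_prev≈2.664710; u=2·0.184550+1/4·(-7.438207)+1/2·2.664710≈-0.158097; next y=-2/5·(-2.184550)+1/4·(-0.158097)≈0.834296
n=6: y≈0.834296, sp=-2, e=sp−y≈-2.834296; I≈-10.272503, D=e−e_prev≈-3.018846; u=2·(-2.834296)+1/4·(-10.272503)+1/2·(-3.018846)≈-9.746140; next y=-2/5·0.834296+1/4·(-9.746140)≈-2.770253
n=7: y≈-2.770253, sp=-2, e=sp−y≈0.770253; I≈-9.502249, D=e−e_prev≈3.604549; u=2·0.770253+1/4·(-9.502249)+1/2·3.604549≈0.967219; next y=-2/5·(-2.770253)+1/4·0.967219≈1.349906
n=8: y≈1.349906, sp=-2, e=sp−y≈-3.349906; I≈-12.852156, D=e−e_prev≈-4.120160; u=2·(-3.349906)+1/4·(-12.852156)+1/2·(-4.120160)≈-11.972931; next y=-2/5·1.349906+1/4·(-11.972931)≈-3.533195
n=9: y≈-3.533195, sp=-2, e=sp−y≈1.533195; I≈-11.318960, D=e−e_prev≈4.883101; u=2·1.533195+1/4·(-11.318960)+1/2·4.883101≈2.678201; next y=-2/5·(-3.533195)+1/4·2.678201≈2.082828
n=10: y≈2.082828, sp=-2, e=sp−y≈-4.082828; I≈-15.401789, D=e−e_prev≈-5.616023; u=2·(-4.082828)+1/4·(-15.401789)+1/2·(-5.616023)≈-14.824116; next y=-2/5·2.082828+1/4·(-14.824116)≈-4.539160
n=11: y≈-4.539160, sp=-2, e=sp−y≈2.539160; I≈-12.862628, D=e−e_prev≈6.621989; u=2·2.539160+1/4·(-12.862628)+1/2·6.621989≈5.173658; next y=-2/5·(-4.539160)+1/4·5.173658≈3.109078
n=12: y≈3.109078, sp=-2, e=sp−y≈-5.109078; I≈-17.971707, D=e−e_prev≈-7.648239; u=2·(-5.109078)+1/4·(-17.971707)+1/2·(-7.648239)≈-18.535203; next y=-2/5·3.109078+1/4·(-18.535203)≈-5.877432
n=13: y≈-5.877432, sp=-2, e=sp−y≈3.877432; I≈-14.094275, D=e−e_prev≈8.986511; u=2·3.877432+1/4·(-14.094275)+1/2·8.986511≈8.724551; next y=-2/5·(-5.877432)+1/4·8.724551≈4.532111
n=14: y≈4.532111, sp=-2, e=sp−y≈-6.532111; I≈-20.626385, D=e−e_prev≈-10.409543; u=2·(-6.532111)+1/4·(-20.626385)+1/2·(-10.409543)≈-23.425589; next y=-2/5·4.532111+1/4·(-23.425589)≈-7.669241

0 -2 -5.500 0.000
1 -2 -1.219 -1.375
2 -2 -6.518 0.245
3 -2 -0.844 -1.728
4 -2 -7.970 0.480
5 -2 -0.158 -2.185
6 -2 -9.746 0.834
7 -2 0.967 -2.770
8 -2 -11.973 1.350
9 -2 2.678 -3.533
10 -2 -14.824 2.083
11 -2 5.174 -4.539
12 -2 -18.535 3.109
13 -2 8.725 -5.877
14 -2 -23.426 4.532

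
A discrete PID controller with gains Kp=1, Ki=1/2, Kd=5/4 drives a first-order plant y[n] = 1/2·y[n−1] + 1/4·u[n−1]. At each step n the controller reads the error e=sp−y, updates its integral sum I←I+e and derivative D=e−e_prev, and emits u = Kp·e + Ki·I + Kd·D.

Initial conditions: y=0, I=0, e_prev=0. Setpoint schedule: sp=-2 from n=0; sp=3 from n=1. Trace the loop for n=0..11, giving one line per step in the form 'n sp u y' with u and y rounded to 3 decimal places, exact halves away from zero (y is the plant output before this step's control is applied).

(exact arithmetic carried between steps; '≈' marks a value shown rounded to 6 d.p. or computed from one; I and e_prev carry over from the previous line; the table rounds u and y to 3 d.p., halves away from zero)
n=0: y=0, sp=-2, e=sp−y=-2; I=-2, D=e−e_prev=-2; u=1·(-2)+1/2·(-2)+5/4·(-2)=-5.5; next y=1/2·0+1/4·(-5.5)=-1.375
n=1: y=-1.375, sp=3, e=sp−y=4.375; I=2.375, D=e−e_prev=6.375; u=1·4.375+1/2·2.375+5/4·6.375=13.53125; next y=1/2·(-1.375)+1/4·13.53125≈2.695313
n=2: y≈2.695313, sp=3, e=sp−y≈0.304688; I≈2.679688, D=e−e_prev≈-4.070313; u=1·0.304688+1/2·2.679688+5/4·(-4.070313)≈-3.443359; next y=1/2·2.695313+1/4·(-3.443359)≈0.486816
n=3: y≈0.486816, sp=3, e=sp−y≈2.513184; I≈5.192871, D=e−e_prev≈2.208496; u=1·2.513184+1/2·5.192871+5/4·2.208496≈7.870239; next y=1/2·0.486816+1/4·7.870239≈2.210968
n=4: y≈2.210968, sp=3, e=sp−y≈0.789032; I≈5.981903, D=e−e_prev≈-1.724152; u=1·0.789032+1/2·5.981903+5/4·(-1.724152)≈1.624794; next y=1/2·2.210968+1/4·1.624794≈1.511683
n=5: y≈1.511683, sp=3, e=sp−y≈1.488317; I≈7.470221, D=e−e_prev≈0.699286; u=1·1.488317+1/2·7.470221+5/4·0.699286≈6.097535; next y=1/2·1.511683+1/4·6.097535≈2.280225
n=6: y≈2.280225, sp=3, e=sp−y≈0.719775; I≈8.189996, D=e−e_prev≈-0.768542; u=1·0.719775+1/2·8.189996+5/4·(-0.768542)≈3.854095; next y=1/2·2.280225+1/4·3.854095≈2.103636
n=7: y≈2.103636, sp=3, e=sp−y≈0.896364; I≈9.086359, D=e−e_prev≈0.176589; u=1·0.896364+1/2·9.086359+5/4·0.176589≈5.660279; next y=1/2·2.103636+1/4·5.660279≈2.466888
n=8: y≈2.466888, sp=3, e=sp−y≈0.533112; I≈9.619472, D=e−e_prev≈-0.363252; u=1·0.533112+1/2·9.619472+5/4·(-0.363252)≈4.888783; next y=1/2·2.466888+1/4·4.888783≈2.455640
n=9: y≈2.455640, sp=3, e=sp−y≈0.544360; I≈10.163832, D=e−e_prev≈0.011248; u=1·0.544360+1/2·10.163832+5/4·0.011248≈5.640336; next y=1/2·2.455640+1/4·5.640336≈2.637904
n=10: y≈2.637904, sp=3, e=sp−y≈0.362096; I≈10.525928, D=e−e_prev≈-0.182264; u=1·0.362096+1/2·10.525928+5/4·(-0.182264)≈5.397230; next y=1/2·2.637904+1/4·5.397230≈2.668259
n=11: y≈2.668259, sp=3, e=sp−y≈0.331741; I≈10.857668, D=e−e_prev≈-0.030355; u=1·0.331741+1/2·10.857668+5/4·(-0.030355)≈5.722631; next y=1/2·2.668259+1/4·5.722631≈2.764787

0 -2 -5.500 0.000
1 3 13.531 -1.375
2 3 -3.443 2.695
3 3 7.870 0.487
4 3 1.625 2.211
5 3 6.098 1.512
6 3 3.854 2.280
7 3 5.660 2.104
8 3 4.889 2.467
9 3 5.640 2.456
10 3 5.397 2.638
11 3 5.723 2.668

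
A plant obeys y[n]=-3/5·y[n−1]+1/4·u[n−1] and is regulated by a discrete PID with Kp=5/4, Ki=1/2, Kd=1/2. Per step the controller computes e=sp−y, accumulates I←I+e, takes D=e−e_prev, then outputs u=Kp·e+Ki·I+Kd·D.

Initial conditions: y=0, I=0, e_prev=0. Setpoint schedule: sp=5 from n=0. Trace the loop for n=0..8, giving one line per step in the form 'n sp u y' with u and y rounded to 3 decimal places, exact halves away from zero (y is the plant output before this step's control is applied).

(exact arithmetic carried between steps; '≈' marks a value shown rounded to 6 d.p. or computed from one; I and e_prev carry over from the previous line; the table rounds u and y to 3 d.p., halves away from zero)
n=0: y=0, sp=5, e=sp−y=5; I=5, D=e−e_prev=5; u=5/4·5+1/2·5+1/2·5=11.25; next y=-3/5·0+1/4·11.25=2.8125
n=1: y=2.8125, sp=5, e=sp−y=2.1875; I=7.1875, D=e−e_prev=-2.8125; u=5/4·2.1875+1/2·7.1875+1/2·(-2.8125)=4.921875; next y=-3/5·2.8125+1/4·4.921875≈-0.457031
n=2: y≈-0.457031, sp=5, e=sp−y≈5.457031; I≈12.644531, D=e−e_prev≈3.269531; u=5/4·5.457031+1/2·12.644531+1/2·3.269531≈14.778320; next y=-3/5·(-0.457031)+1/4·14.778320≈3.968799
n=3: y≈3.968799, sp=5, e=sp−y≈1.031201; I≈13.675732, D=e−e_prev≈-4.425830; u=5/4·1.031201+1/2·13.675732+1/2·(-4.425830)≈5.913953; next y=-3/5·3.968799+1/4·5.913953≈-0.902791
n=4: y≈-0.902791, sp=5, e=sp−y≈5.902791; I≈19.578524, D=e−e_prev≈4.871590; u=5/4·5.902791+1/2·19.578524+1/2·4.871590≈19.603546; next y=-3/5·(-0.902791)+1/4·19.603546≈5.442561
n=5: y≈5.442561, sp=5, e=sp−y≈-0.442561; I≈19.135962, D=e−e_prev≈-6.345352; u=5/4·(-0.442561)+1/2·19.135962+1/2·(-6.345352)≈5.842104; next y=-3/5·5.442561+1/4·5.842104≈-1.805011
n=6: y≈-1.805011, sp=5, e=sp−y≈6.805011; I≈25.940973, D=e−e_prev≈7.247572; u=5/4·6.805011+1/2·25.940973+1/2·7.247572≈25.100536; next y=-3/5·(-1.805011)+1/4·25.100536≈7.358140
n=7: y≈7.358140, sp=5, e=sp−y≈-2.358140; I≈23.582833, D=e−e_prev≈-9.163151; u=5/4·(-2.358140)+1/2·23.582833+1/2·(-9.163151)≈4.262165; next y=-3/5·7.358140+1/4·4.262165≈-3.349343
n=8: y≈-3.349343, sp=5, e=sp−y≈8.349343; I≈31.932176, D=e−e_prev≈10.707483; u=5/4·8.349343+1/2·31.932176+1/2·10.707483≈31.756508; next y=-3/5·(-3.349343)+1/4·31.756508≈9.948733

0 5 11.250 0.000
1 5 4.922 2.813
2 5 14.778 -0.457
3 5 5.914 3.969
4 5 19.604 -0.903
5 5 5.842 5.443
6 5 25.101 -1.805
7 5 4.262 7.358
8 5 31.757 -3.349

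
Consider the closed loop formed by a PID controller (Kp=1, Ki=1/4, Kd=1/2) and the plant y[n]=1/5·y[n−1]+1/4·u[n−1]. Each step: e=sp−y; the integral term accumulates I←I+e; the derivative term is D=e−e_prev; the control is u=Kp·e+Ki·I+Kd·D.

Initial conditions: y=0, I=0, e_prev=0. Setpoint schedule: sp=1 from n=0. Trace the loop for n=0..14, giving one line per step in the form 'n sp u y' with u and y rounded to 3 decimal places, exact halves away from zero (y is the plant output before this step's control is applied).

(exact arithmetic carried between steps; '≈' marks a value shown rounded to 6 d.p. or computed from one; I and e_prev carry over from the previous line; the table rounds u and y to 3 d.p., halves away from zero)
n=0: y=0, sp=1, e=sp−y=1; I=1, D=e−e_prev=1; u=1·1+1/4·1+1/2·1=1.75; next y=1/5·0+1/4·1.75=0.4375
n=1: y=0.4375, sp=1, e=sp−y=0.5625; I=1.5625, D=e−e_prev=-0.4375; u=1·0.5625+1/4·1.5625+1/2·(-0.4375)=0.734375; next y=1/5·0.4375+1/4·0.734375≈0.271094
n=2: y≈0.271094, sp=1, e=sp−y≈0.728906; I≈2.291406, D=e−e_prev≈0.166406; u=1·0.728906+1/4·2.291406+1/2·0.166406≈1.384961; next y=1/5·0.271094+1/4·1.384961≈0.400459
n=3: y≈0.400459, sp=1, e=sp−y≈0.599541; I≈2.890947, D=e−e_prev≈-0.129365; u=1·0.599541+1/4·2.890947+1/2·(-0.129365)≈1.257595; next y=1/5·0.400459+1/4·1.257595≈0.394491
n=4: y≈0.394491, sp=1, e=sp−y≈0.605509; I≈3.496457, D=e−e_prev≈0.005968; u=1·0.605509+1/4·3.496457+1/2·0.005968≈1.482608; next y=1/5·0.394491+1/4·1.482608≈0.449550
n=5: y≈0.449550, sp=1, e=sp−y≈0.550450; I≈4.046907, D=e−e_prev≈-0.055059; u=1·0.550450+1/4·4.046907+1/2·(-0.055059)≈1.534647; next y=1/5·0.449550+1/4·1.534647≈0.473572
n=6: y≈0.473572, sp=1, e=sp−y≈0.526428; I≈4.573335, D=e−e_prev≈-0.024022; u=1·0.526428+1/4·4.573335+1/2·(-0.024022)≈1.657751; next y=1/5·0.473572+1/4·1.657751≈0.509152
n=7: y≈0.509152, sp=1, e=sp−y≈0.490848; I≈5.064183, D=e−e_prev≈-0.035580; u=1·0.490848+1/4·5.064183+1/2·(-0.035580)≈1.739103; next y=1/5·0.509152+1/4·1.739103≈0.536606
n=8: y≈0.536606, sp=1, e=sp−y≈0.463394; I≈5.527576, D=e−e_prev≈-0.027454; u=1·0.463394+1/4·5.527576+1/2·(-0.027454)≈1.831561; next y=1/5·0.536606+1/4·1.831561≈0.565211
n=9: y≈0.565211, sp=1, e=sp−y≈0.434789; I≈5.962365, D=e−e_prev≈-0.028605; u=1·0.434789+1/4·5.962365+1/2·(-0.028605)≈1.911077; next y=1/5·0.565211+1/4·1.911077≈0.590812
n=10: y≈0.590812, sp=1, e=sp−y≈0.409188; I≈6.371553, D=e−e_prev≈-0.025600; u=1·0.409188+1/4·6.371553+1/2·(-0.025600)≈1.989277; next y=1/5·0.590812+1/4·1.989277≈0.615481
n=11: y≈0.615481, sp=1, e=sp−y≈0.384519; I≈6.756072, D=e−e_prev≈-0.024670; u=1·0.384519+1/4·6.756072+1/2·(-0.024670)≈2.061202; next y=1/5·0.615481+1/4·2.061202≈0.638397
n=12: y≈0.638397, sp=1, e=sp−y≈0.361603; I≈7.117675, D=e−e_prev≈-0.022915; u=1·0.361603+1/4·7.117675+1/2·(-0.022915)≈2.129565; next y=1/5·0.638397+1/4·2.129565≈0.660070
n=13: y≈0.660070, sp=1, e=sp−y≈0.339930; I≈7.457605, D=e−e_prev≈-0.021674; u=1·0.339930+1/4·7.457605+1/2·(-0.021674)≈2.193494; next y=1/5·0.660070+1/4·2.193494≈0.680388
n=14: y≈0.680388, sp=1, e=sp−y≈0.319612; I≈7.777217, D=e−e_prev≈-0.020317; u=1·0.319612+1/4·7.777217+1/2·(-0.020317)≈2.253758; next y=1/5·0.680388+1/4·2.253758≈0.699517

0 1 1.750 0.000
1 1 0.734 0.438
2 1 1.385 0.271
3 1 1.258 0.400
4 1 1.483 0.394
5 1 1.535 0.450
6 1 1.658 0.474
7 1 1.739 0.509
8 1 1.832 0.537
9 1 1.911 0.565
10 1 1.989 0.591
11 1 2.061 0.615
12 1 2.130 0.638
13 1 2.193 0.660
14 1 2.254 0.680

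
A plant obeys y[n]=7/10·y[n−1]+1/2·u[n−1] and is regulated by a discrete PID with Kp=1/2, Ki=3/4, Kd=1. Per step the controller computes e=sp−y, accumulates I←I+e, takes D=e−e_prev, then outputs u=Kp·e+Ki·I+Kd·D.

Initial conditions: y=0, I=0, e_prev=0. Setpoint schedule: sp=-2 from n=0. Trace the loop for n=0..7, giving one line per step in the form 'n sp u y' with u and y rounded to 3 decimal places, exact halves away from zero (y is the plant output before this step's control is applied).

0 -2 -4.500 0.000
1 -2 1.063 -2.250
2 -2 -3.714 -1.044
3 -2 0.249 -2.588
4 -2 -2.881 -1.687
5 -2 -0.113 -2.621
6 -2 -2.224 -1.891
7 -2 -0.350 -2.436

(exact arithmetic carried between steps; '≈' marks a value shown rounded to 6 d.p. or computed from one; I and e_prev carry over from the previous line; the table rounds u and y to 3 d.p., halves away from zero)
n=0: y=0, sp=-2, e=sp−y=-2; I=-2, D=e−e_prev=-2; u=1/2·(-2)+3/4·(-2)+1·(-2)=-4.5; next y=7/10·0+1/2·(-4.5)=-2.25
n=1: y=-2.25, sp=-2, e=sp−y=0.25; I=-1.75, D=e−e_prev=2.25; u=1/2·0.25+3/4·(-1.75)+1·2.25=1.0625; next y=7/10·(-2.25)+1/2·1.0625=-1.04375
n=2: y=-1.04375, sp=-2, e=sp−y=-0.95625; I=-2.70625, D=e−e_prev=-1.20625; u=1/2·(-0.95625)+3/4·(-2.70625)+1·(-1.20625)≈-3.714063; next y=7/10·(-1.04375)+1/2·(-3.714063)≈-2.587656
n=3: y≈-2.587656, sp=-2, e=sp−y≈0.587656; I≈-2.118594, D=e−e_prev≈1.543906; u=1/2·0.587656+3/4·(-2.118594)+1·1.543906≈0.248789; next y=7/10·(-2.587656)+1/2·0.248789≈-1.686965
n=4: y≈-1.686965, sp=-2, e=sp−y≈-0.313035; I≈-2.431629, D=e−e_prev≈-0.900691; u=1/2·(-0.313035)+3/4·(-2.431629)+1·(-0.900691)≈-2.880931; next y=7/10·(-1.686965)+1/2·(-2.880931)≈-2.621341
n=5: y≈-2.621341, sp=-2, e=sp−y≈0.621341; I≈-1.810288, D=e−e_prev≈0.934376; u=1/2·0.621341+3/4·(-1.810288)+1·0.934376≈-0.112670; next y=7/10·(-2.621341)+1/2·(-0.112670)≈-1.891273
n=6: y≈-1.891273, sp=-2, e=sp−y≈-0.108727; I≈-1.919015, D=e−e_prev≈-0.730067; u=1/2·(-0.108727)+3/4·(-1.919015)+1·(-0.730067)≈-2.223692; next y=7/10·(-1.891273)+1/2·(-2.223692)≈-2.435737
n=7: y≈-2.435737, sp=-2, e=sp−y≈0.435737; I≈-1.483278, D=e−e_prev≈0.544464; u=1/2·0.435737+3/4·(-1.483278)+1·0.544464≈-0.350126; next y=7/10·(-2.435737)+1/2·(-0.350126)≈-1.880079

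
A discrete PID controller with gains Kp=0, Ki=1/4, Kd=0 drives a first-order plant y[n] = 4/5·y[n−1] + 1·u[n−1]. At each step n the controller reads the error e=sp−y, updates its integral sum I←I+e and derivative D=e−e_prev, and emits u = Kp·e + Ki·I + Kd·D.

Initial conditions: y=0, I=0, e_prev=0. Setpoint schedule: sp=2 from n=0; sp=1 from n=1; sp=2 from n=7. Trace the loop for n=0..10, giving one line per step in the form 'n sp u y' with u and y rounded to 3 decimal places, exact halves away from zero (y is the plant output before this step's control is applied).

(exact arithmetic carried between steps; '≈' marks a value shown rounded to 6 d.p. or computed from one; I and e_prev carry over from the previous line; the table rounds u and y to 3 d.p., halves away from zero)
n=0: y=0, sp=2, e=sp−y=2; I=2, D=e−e_prev=2; u=0·2+1/4·2+0·2=0.5; next y=4/5·0+1·0.5=0.5
n=1: y=0.5, sp=1, e=sp−y=0.5; I=2.5, D=e−e_prev=-1.5; u=0·0.5+1/4·2.5+0·(-1.5)=0.625; next y=4/5·0.5+1·0.625=1.025
n=2: y=1.025, sp=1, e=sp−y=-0.025; I=2.475, D=e−e_prev=-0.525; u=0·(-0.025)+1/4·2.475+0·(-0.525)=0.61875; next y=4/5·1.025+1·0.61875=1.43875
n=3: y=1.43875, sp=1, e=sp−y=-0.43875; I=2.03625, D=e−e_prev=-0.41375; u=0·(-0.43875)+1/4·2.03625+0·(-0.41375)≈0.509063; next y=4/5·1.43875+1·0.509063≈1.660063
n=4: y≈1.660063, sp=1, e=sp−y≈-0.660063; I≈1.376188, D=e−e_prev≈-0.221313; u=0·(-0.660063)+1/4·1.376188+0·(-0.221313)≈0.344047; next y=4/5·1.660063+1·0.344047≈1.672097
n=5: y≈1.672097, sp=1, e=sp−y≈-0.672097; I≈0.704091, D=e−e_prev≈-0.012034; u=0·(-0.672097)+1/4·0.704091+0·(-0.012034)≈0.176023; next y=4/5·1.672097+1·0.176023≈1.513700
n=6: y≈1.513700, sp=1, e=sp−y≈-0.513700; I≈0.190390, D=e−e_prev≈0.158397; u=0·(-0.513700)+1/4·0.190390+0·0.158397≈0.047598; next y=4/5·1.513700+1·0.047598≈1.258558
n=7: y≈1.258558, sp=2, e=sp−y≈0.741442; I≈0.931833, D=e−e_prev≈1.255142; u=0·0.741442+1/4·0.931833+0·1.255142≈0.232958; next y=4/5·1.258558+1·0.232958≈1.239804
n=8: y≈1.239804, sp=2, e=sp−y≈0.760196; I≈1.692028, D=e−e_prev≈0.018753; u=0·0.760196+1/4·1.692028+0·0.018753≈0.423007; next y=4/5·1.239804+1·0.423007≈1.414851
n=9: y≈1.414851, sp=2, e=sp−y≈0.585149; I≈2.277178, D=e−e_prev≈-0.175046; u=0·0.585149+1/4·2.277178+0·(-0.175046)≈0.569294; next y=4/5·1.414851+1·0.569294≈1.701175
n=10: y≈1.701175, sp=2, e=sp−y≈0.298825; I≈2.576003, D=e−e_prev≈-0.286324; u=0·0.298825+1/4·2.576003+0·(-0.286324)≈0.644001; next y=4/5·1.701175+1·0.644001≈2.004941

0 2 0.500 0.000
1 1 0.625 0.500
2 1 0.619 1.025
3 1 0.509 1.439
4 1 0.344 1.660
5 1 0.176 1.672
6 1 0.048 1.514
7 2 0.233 1.259
8 2 0.423 1.240
9 2 0.569 1.415
10 2 0.644 1.701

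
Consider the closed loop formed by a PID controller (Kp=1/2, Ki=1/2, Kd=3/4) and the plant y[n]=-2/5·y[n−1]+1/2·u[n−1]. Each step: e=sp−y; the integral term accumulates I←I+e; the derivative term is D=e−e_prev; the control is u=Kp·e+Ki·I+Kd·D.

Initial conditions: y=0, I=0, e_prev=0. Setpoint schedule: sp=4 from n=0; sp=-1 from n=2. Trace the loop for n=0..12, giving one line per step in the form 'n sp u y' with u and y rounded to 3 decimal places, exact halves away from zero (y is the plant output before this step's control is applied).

0 4 7.000 0.000
1 4 -0.125 3.500
2 -1 2.684 -1.463
3 -1 -2.988 1.927
4 -1 5.427 -2.265
5 -1 -7.382 3.619
6 -1 10.048 -5.139
7 -1 -15.834 7.080
8 -1 20.490 -10.749
9 -1 -32.270 14.545
10 -1 42.798 -21.953
11 -1 -65.332 30.180
12 -1 89.285 -44.738

(exact arithmetic carried between steps; '≈' marks a value shown rounded to 6 d.p. or computed from one; I and e_prev carry over from the previous line; the table rounds u and y to 3 d.p., halves away from zero)
n=0: y=0, sp=4, e=sp−y=4; I=4, D=e−e_prev=4; u=1/2·4+1/2·4+3/4·4=7; next y=-2/5·0+1/2·7=3.5
n=1: y=3.5, sp=4, e=sp−y=0.5; I=4.5, D=e−e_prev=-3.5; u=1/2·0.5+1/2·4.5+3/4·(-3.5)=-0.125; next y=-2/5·3.5+1/2·(-0.125)=-1.4625
n=2: y=-1.4625, sp=-1, e=sp−y=0.4625; I=4.9625, D=e−e_prev=-0.0375; u=1/2·0.4625+1/2·4.9625+3/4·(-0.0375)=2.684375; next y=-2/5·(-1.4625)+1/2·2.684375≈1.927188
n=3: y≈1.927188, sp=-1, e=sp−y≈-2.927188; I≈2.035313, D=e−e_prev≈-3.389688; u=1/2·(-2.927188)+1/2·2.035313+3/4·(-3.389688)≈-2.988203; next y=-2/5·1.927188+1/2·(-2.988203)≈-2.264977
n=4: y≈-2.264977, sp=-1, e=sp−y≈1.264977; I≈3.300289, D=e−e_prev≈4.192164; u=1/2·1.264977+1/2·3.300289+3/4·4.192164≈5.426756; next y=-2/5·(-2.264977)+1/2·5.426756≈3.619369
n=5: y≈3.619369, sp=-1, e=sp−y≈-4.619369; I≈-1.319079, D=e−e_prev≈-5.884345; u=1/2·(-4.619369)+1/2·(-1.319079)+3/4·(-5.884345)≈-7.382483; next y=-2/5·3.619369+1/2·(-7.382483)≈-5.138989
n=6: y≈-5.138989, sp=-1, e=sp−y≈4.138989; I≈2.819909, D=e−e_prev≈8.758357; u=1/2·4.138989+1/2·2.819909+3/4·8.758357≈10.048217; next y=-2/5·(-5.138989)+1/2·10.048217≈7.079704
n=7: y≈7.079704, sp=-1, e=sp−y≈-8.079704; I≈-5.259795, D=e−e_prev≈-12.218693; u=1/2·(-8.079704)+1/2·(-5.259795)+3/4·(-12.218693)≈-15.833769; next y=-2/5·7.079704+1/2·(-15.833769)≈-10.748766
n=8: y≈-10.748766, sp=-1, e=sp−y≈9.748766; I≈4.488971, D=e−e_prev≈17.828470; u=1/2·9.748766+1/2·4.488971+3/4·17.828470≈20.490222; next y=-2/5·(-10.748766)+1/2·20.490222≈14.544617
n=9: y≈14.544617, sp=-1, e=sp−y≈-15.544617; I≈-11.055646, D=e−e_prev≈-25.293384; u=1/2·(-15.544617)+1/2·(-11.055646)+3/4·(-25.293384)≈-32.270169; next y=-2/5·14.544617+1/2·(-32.270169)≈-21.952932
n=10: y≈-21.952932, sp=-1, e=sp−y≈20.952932; I≈9.897286, D=e−e_prev≈36.497549; u=1/2·20.952932+1/2·9.897286+3/4·36.497549≈42.798270; next y=-2/5·(-21.952932)+1/2·42.798270≈30.180308
n=11: y≈30.180308, sp=-1, e=sp−y≈-31.180308; I≈-21.283022, D=e−e_prev≈-52.133239; u=1/2·(-31.180308)+1/2·(-21.283022)+3/4·(-52.133239)≈-65.331594; next y=-2/5·30.180308+1/2·(-65.331594)≈-44.737920
n=12: y≈-44.737920, sp=-1, e=sp−y≈43.737920; I≈22.454898, D=e−e_prev≈74.918228; u=1/2·43.737920+1/2·22.454898+3/4·74.918228≈89.285080; next y=-2/5·(-44.737920)+1/2·89.285080≈62.537708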